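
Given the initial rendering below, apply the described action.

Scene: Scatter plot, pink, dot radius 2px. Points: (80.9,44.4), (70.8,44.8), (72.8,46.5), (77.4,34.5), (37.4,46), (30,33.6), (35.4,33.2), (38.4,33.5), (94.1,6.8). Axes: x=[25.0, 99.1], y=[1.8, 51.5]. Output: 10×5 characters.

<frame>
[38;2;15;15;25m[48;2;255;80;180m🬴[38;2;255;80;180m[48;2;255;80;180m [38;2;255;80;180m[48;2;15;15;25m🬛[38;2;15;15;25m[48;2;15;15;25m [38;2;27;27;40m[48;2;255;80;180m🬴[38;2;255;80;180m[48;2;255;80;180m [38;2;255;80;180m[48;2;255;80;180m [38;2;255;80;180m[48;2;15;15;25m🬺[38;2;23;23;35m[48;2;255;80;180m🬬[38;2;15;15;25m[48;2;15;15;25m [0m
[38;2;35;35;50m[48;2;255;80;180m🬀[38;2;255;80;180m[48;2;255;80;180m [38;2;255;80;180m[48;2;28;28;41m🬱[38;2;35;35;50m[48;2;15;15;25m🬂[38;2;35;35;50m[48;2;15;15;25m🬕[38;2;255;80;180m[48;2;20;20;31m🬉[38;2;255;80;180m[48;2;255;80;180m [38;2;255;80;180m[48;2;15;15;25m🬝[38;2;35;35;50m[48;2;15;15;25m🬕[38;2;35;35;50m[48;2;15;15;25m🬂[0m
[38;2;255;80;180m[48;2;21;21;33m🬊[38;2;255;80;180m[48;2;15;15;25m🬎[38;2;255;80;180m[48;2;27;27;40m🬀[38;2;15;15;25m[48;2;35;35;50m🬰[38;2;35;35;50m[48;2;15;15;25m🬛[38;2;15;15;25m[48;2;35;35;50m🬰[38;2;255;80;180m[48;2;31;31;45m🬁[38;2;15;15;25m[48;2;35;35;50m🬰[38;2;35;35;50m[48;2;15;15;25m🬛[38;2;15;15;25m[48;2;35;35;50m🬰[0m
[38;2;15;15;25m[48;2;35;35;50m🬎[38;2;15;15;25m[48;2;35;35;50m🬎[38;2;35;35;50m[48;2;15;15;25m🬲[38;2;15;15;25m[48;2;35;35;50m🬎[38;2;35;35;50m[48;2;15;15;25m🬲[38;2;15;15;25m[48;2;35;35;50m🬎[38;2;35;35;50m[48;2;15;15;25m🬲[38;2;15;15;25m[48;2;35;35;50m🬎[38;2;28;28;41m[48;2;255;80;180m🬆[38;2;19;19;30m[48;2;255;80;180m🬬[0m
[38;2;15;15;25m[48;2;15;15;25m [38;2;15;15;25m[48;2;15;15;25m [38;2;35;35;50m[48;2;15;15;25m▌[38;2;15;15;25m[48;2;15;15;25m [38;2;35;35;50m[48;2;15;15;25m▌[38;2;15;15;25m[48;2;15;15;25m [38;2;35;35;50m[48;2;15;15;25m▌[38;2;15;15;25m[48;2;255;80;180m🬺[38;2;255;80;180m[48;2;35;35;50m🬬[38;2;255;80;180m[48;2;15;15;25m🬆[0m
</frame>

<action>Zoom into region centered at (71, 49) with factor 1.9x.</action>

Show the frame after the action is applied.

<frame>
[38;2;15;15;25m[48;2;15;15;25m [38;2;15;15;25m[48;2;15;15;25m [38;2;35;35;50m[48;2;15;15;25m▌[38;2;15;15;25m[48;2;15;15;25m [38;2;35;35;50m[48;2;15;15;25m▌[38;2;15;15;25m[48;2;15;15;25m [38;2;35;35;50m[48;2;15;15;25m▌[38;2;15;15;25m[48;2;15;15;25m [38;2;35;35;50m[48;2;15;15;25m▌[38;2;15;15;25m[48;2;15;15;25m [0m
[38;2;35;35;50m[48;2;15;15;25m🬂[38;2;35;35;50m[48;2;15;15;25m🬂[38;2;35;35;50m[48;2;15;15;25m🬕[38;2;35;35;50m[48;2;15;15;25m🬂[38;2;35;35;50m[48;2;15;15;25m🬕[38;2;35;35;50m[48;2;15;15;25m🬂[38;2;35;35;50m[48;2;15;15;25m🬕[38;2;35;35;50m[48;2;15;15;25m🬂[38;2;35;35;50m[48;2;15;15;25m🬕[38;2;35;35;50m[48;2;15;15;25m🬂[0m
[38;2;15;15;25m[48;2;35;35;50m🬰[38;2;15;15;25m[48;2;35;35;50m🬰[38;2;35;35;50m[48;2;15;15;25m🬛[38;2;15;15;25m[48;2;35;35;50m🬰[38;2;28;28;41m[48;2;255;80;180m🬆[38;2;255;80;180m[48;2;15;15;25m🬺[38;2;30;30;43m[48;2;255;80;180m🬎[38;2;21;21;33m[48;2;255;80;180m🬊[38;2;35;35;50m[48;2;15;15;25m🬛[38;2;15;15;25m[48;2;35;35;50m🬰[0m
[38;2;15;15;25m[48;2;35;35;50m🬎[38;2;15;15;25m[48;2;35;35;50m🬎[38;2;35;35;50m[48;2;15;15;25m🬲[38;2;23;23;35m[48;2;255;80;180m🬺[38;2;255;80;180m[48;2;35;35;50m🬬[38;2;255;80;180m[48;2;28;28;41m🬆[38;2;255;80;180m[48;2;35;35;50m🬊[38;2;255;80;180m[48;2;35;35;50m🬝[38;2;255;80;180m[48;2;27;27;40m🬀[38;2;15;15;25m[48;2;35;35;50m🬎[0m
[38;2;15;15;25m[48;2;15;15;25m [38;2;15;15;25m[48;2;15;15;25m [38;2;35;35;50m[48;2;15;15;25m▌[38;2;15;15;25m[48;2;15;15;25m [38;2;35;35;50m[48;2;15;15;25m▌[38;2;15;15;25m[48;2;255;80;180m🬆[38;2;255;80;180m[48;2;15;15;25m🬺[38;2;15;15;25m[48;2;255;80;180m🬬[38;2;35;35;50m[48;2;15;15;25m▌[38;2;15;15;25m[48;2;15;15;25m [0m
</frame>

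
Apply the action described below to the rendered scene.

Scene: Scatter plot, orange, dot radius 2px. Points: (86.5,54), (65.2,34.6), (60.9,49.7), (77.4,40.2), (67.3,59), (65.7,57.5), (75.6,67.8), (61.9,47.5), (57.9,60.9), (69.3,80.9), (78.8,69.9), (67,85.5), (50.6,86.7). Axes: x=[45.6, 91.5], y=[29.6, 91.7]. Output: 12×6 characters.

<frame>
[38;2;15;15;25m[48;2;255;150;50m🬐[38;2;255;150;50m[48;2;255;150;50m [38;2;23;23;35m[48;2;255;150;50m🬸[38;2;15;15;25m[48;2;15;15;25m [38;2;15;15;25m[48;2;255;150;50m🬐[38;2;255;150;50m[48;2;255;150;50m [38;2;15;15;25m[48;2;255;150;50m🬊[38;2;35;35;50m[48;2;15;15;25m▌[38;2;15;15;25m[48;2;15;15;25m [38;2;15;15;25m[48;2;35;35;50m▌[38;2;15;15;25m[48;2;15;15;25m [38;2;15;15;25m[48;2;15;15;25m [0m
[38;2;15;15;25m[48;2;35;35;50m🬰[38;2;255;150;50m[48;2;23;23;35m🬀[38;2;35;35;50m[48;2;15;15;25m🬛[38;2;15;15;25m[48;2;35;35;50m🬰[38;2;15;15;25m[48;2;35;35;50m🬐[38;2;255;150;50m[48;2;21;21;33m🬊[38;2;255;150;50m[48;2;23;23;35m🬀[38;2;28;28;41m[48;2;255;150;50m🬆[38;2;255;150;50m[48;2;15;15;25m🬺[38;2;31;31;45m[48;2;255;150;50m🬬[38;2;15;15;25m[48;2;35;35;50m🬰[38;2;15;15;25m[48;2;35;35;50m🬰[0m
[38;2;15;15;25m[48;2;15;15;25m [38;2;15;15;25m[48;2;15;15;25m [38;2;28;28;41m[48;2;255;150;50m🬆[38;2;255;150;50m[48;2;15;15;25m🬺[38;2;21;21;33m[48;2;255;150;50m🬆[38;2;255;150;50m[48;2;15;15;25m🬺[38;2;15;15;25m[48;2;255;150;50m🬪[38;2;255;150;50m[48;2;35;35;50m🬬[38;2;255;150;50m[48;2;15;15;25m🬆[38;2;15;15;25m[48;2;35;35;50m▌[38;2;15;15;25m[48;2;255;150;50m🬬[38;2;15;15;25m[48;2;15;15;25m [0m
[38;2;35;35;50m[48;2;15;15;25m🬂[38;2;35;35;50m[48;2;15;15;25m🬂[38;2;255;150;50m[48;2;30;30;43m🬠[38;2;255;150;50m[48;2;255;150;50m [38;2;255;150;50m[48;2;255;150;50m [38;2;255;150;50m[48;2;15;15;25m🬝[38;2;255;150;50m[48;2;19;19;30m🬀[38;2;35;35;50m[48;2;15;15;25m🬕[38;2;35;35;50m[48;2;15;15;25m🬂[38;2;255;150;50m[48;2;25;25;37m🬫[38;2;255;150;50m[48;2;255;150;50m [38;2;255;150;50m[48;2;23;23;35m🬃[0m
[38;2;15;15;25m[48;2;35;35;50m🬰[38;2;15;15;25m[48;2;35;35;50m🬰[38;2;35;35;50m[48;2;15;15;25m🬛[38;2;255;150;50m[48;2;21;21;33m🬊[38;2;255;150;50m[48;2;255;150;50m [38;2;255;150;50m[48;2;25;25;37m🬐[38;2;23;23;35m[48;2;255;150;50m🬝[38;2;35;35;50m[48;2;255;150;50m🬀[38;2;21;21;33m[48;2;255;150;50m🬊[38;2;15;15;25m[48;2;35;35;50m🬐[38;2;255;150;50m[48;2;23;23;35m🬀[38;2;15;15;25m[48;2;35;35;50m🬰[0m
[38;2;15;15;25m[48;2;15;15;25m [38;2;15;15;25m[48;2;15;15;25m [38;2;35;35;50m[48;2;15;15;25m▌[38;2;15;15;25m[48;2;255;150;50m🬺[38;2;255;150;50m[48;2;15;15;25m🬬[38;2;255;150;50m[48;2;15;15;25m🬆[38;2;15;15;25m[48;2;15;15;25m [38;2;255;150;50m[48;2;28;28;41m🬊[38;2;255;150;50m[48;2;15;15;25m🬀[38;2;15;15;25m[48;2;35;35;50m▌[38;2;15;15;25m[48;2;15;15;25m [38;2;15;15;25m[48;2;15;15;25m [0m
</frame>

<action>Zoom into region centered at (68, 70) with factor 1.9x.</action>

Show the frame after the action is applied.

<frame>
[38;2;15;15;25m[48;2;15;15;25m [38;2;15;15;25m[48;2;15;15;25m [38;2;35;35;50m[48;2;15;15;25m▌[38;2;15;15;25m[48;2;15;15;25m [38;2;255;150;50m[48;2;21;21;33m🬊[38;2;255;150;50m[48;2;255;150;50m [38;2;255;150;50m[48;2;15;15;25m🬺[38;2;23;23;35m[48;2;255;150;50m🬬[38;2;15;15;25m[48;2;15;15;25m [38;2;15;15;25m[48;2;35;35;50m▌[38;2;15;15;25m[48;2;15;15;25m [38;2;15;15;25m[48;2;15;15;25m [0m
[38;2;15;15;25m[48;2;35;35;50m🬰[38;2;15;15;25m[48;2;35;35;50m🬰[38;2;35;35;50m[48;2;15;15;25m🬛[38;2;15;15;25m[48;2;35;35;50m🬰[38;2;15;15;25m[48;2;35;35;50m🬐[38;2;23;23;35m[48;2;255;150;50m🬺[38;2;255;150;50m[48;2;21;21;33m🬆[38;2;35;35;50m[48;2;15;15;25m🬛[38;2;15;15;25m[48;2;35;35;50m🬰[38;2;15;15;25m[48;2;35;35;50m🬐[38;2;15;15;25m[48;2;35;35;50m🬰[38;2;15;15;25m[48;2;35;35;50m🬰[0m
[38;2;15;15;25m[48;2;15;15;25m [38;2;15;15;25m[48;2;15;15;25m [38;2;35;35;50m[48;2;15;15;25m▌[38;2;15;15;25m[48;2;15;15;25m [38;2;15;15;25m[48;2;35;35;50m▌[38;2;15;15;25m[48;2;15;15;25m [38;2;15;15;25m[48;2;15;15;25m [38;2;35;35;50m[48;2;15;15;25m▌[38;2;15;15;25m[48;2;255;150;50m🬝[38;2;28;28;41m[48;2;255;150;50m🬊[38;2;15;15;25m[48;2;255;150;50m🬀[38;2;15;15;25m[48;2;255;150;50m🬊[0m
[38;2;23;23;35m[48;2;255;150;50m🬝[38;2;35;35;50m[48;2;15;15;25m🬂[38;2;35;35;50m[48;2;15;15;25m🬕[38;2;35;35;50m[48;2;15;15;25m🬂[38;2;35;35;50m[48;2;15;15;25m🬨[38;2;35;35;50m[48;2;15;15;25m🬂[38;2;35;35;50m[48;2;15;15;25m🬂[38;2;35;35;50m[48;2;15;15;25m🬕[38;2;255;150;50m[48;2;15;15;25m🬊[38;2;255;150;50m[48;2;35;35;50m🬝[38;2;255;150;50m[48;2;15;15;25m🬊[38;2;255;150;50m[48;2;19;19;30m🬀[0m
[38;2;255;150;50m[48;2;255;150;50m [38;2;255;150;50m[48;2;15;15;25m🬛[38;2;35;35;50m[48;2;15;15;25m🬛[38;2;15;15;25m[48;2;35;35;50m🬰[38;2;28;28;41m[48;2;255;150;50m🬆[38;2;255;150;50m[48;2;15;15;25m🬺[38;2;23;23;35m[48;2;255;150;50m🬬[38;2;35;35;50m[48;2;15;15;25m🬛[38;2;15;15;25m[48;2;35;35;50m🬰[38;2;15;15;25m[48;2;35;35;50m🬐[38;2;15;15;25m[48;2;35;35;50m🬰[38;2;15;15;25m[48;2;35;35;50m🬰[0m
[38;2;15;15;25m[48;2;255;150;50m🬺[38;2;15;15;25m[48;2;15;15;25m [38;2;35;35;50m[48;2;15;15;25m▌[38;2;15;15;25m[48;2;255;150;50m🬺[38;2;255;150;50m[48;2;15;15;25m🬬[38;2;255;150;50m[48;2;15;15;25m🬆[38;2;15;15;25m[48;2;15;15;25m [38;2;35;35;50m[48;2;15;15;25m▌[38;2;15;15;25m[48;2;15;15;25m [38;2;15;15;25m[48;2;35;35;50m▌[38;2;15;15;25m[48;2;15;15;25m [38;2;15;15;25m[48;2;15;15;25m [0m
</frame>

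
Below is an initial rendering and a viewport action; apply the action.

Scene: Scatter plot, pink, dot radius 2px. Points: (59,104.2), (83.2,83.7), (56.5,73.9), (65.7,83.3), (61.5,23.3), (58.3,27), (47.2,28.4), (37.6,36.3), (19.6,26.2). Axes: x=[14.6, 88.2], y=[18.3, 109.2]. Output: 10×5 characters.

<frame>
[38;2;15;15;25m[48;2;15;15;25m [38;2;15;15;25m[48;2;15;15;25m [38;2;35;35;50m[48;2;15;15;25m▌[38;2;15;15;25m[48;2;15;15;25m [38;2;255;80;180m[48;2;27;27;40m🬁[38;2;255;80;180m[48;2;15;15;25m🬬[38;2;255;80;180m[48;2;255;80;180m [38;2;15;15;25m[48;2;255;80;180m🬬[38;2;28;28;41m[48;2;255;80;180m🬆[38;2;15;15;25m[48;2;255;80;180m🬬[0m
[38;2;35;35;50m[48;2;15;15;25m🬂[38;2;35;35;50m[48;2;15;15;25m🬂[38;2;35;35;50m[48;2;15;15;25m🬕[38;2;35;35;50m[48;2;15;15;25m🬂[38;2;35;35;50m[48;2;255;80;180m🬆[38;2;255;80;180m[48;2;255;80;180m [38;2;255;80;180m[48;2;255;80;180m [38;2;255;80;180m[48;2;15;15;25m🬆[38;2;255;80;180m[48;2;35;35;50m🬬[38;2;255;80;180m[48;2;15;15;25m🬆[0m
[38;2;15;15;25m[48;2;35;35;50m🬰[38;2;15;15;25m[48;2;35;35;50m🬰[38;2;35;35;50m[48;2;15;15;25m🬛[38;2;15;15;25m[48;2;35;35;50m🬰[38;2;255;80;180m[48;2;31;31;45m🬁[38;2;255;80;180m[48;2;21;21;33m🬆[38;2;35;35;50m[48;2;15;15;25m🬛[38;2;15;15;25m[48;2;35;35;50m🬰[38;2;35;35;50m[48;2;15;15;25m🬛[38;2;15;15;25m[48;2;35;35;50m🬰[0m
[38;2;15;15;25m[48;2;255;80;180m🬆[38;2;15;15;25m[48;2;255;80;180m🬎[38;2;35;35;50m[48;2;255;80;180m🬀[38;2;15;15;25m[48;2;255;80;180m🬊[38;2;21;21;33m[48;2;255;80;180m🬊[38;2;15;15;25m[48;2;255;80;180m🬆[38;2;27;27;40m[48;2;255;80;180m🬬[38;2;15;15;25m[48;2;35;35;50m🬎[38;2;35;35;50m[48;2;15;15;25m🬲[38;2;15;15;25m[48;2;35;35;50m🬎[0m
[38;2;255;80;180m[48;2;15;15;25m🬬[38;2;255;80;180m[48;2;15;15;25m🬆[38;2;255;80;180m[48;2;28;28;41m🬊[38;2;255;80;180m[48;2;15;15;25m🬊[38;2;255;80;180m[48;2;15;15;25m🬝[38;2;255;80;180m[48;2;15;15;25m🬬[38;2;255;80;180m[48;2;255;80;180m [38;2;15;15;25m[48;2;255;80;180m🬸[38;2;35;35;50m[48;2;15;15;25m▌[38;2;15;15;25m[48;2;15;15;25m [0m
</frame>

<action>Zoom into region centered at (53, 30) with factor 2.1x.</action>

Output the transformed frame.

<frame>
[38;2;15;15;25m[48;2;255;80;180m🬝[38;2;15;15;25m[48;2;15;15;25m [38;2;35;35;50m[48;2;15;15;25m▌[38;2;15;15;25m[48;2;15;15;25m [38;2;35;35;50m[48;2;15;15;25m▌[38;2;15;15;25m[48;2;15;15;25m [38;2;35;35;50m[48;2;15;15;25m▌[38;2;15;15;25m[48;2;15;15;25m [38;2;35;35;50m[48;2;15;15;25m▌[38;2;15;15;25m[48;2;15;15;25m [0m
[38;2;255;80;180m[48;2;255;80;180m [38;2;255;80;180m[48;2;25;25;37m🬛[38;2;35;35;50m[48;2;15;15;25m🬕[38;2;23;23;35m[48;2;255;80;180m🬬[38;2;35;35;50m[48;2;15;15;25m🬕[38;2;35;35;50m[48;2;15;15;25m🬂[38;2;27;27;40m[48;2;255;80;180m🬬[38;2;35;35;50m[48;2;15;15;25m🬂[38;2;35;35;50m[48;2;15;15;25m🬕[38;2;35;35;50m[48;2;15;15;25m🬂[0m
[38;2;23;23;35m[48;2;255;80;180m🬺[38;2;15;15;25m[48;2;35;35;50m🬰[38;2;35;35;50m[48;2;255;80;180m🬐[38;2;255;80;180m[48;2;255;80;180m [38;2;27;27;40m[48;2;255;80;180m🬸[38;2;15;15;25m[48;2;255;80;180m🬐[38;2;255;80;180m[48;2;255;80;180m [38;2;21;21;33m[48;2;255;80;180m🬊[38;2;35;35;50m[48;2;15;15;25m🬛[38;2;15;15;25m[48;2;35;35;50m🬰[0m
[38;2;15;15;25m[48;2;35;35;50m🬎[38;2;15;15;25m[48;2;35;35;50m🬎[38;2;35;35;50m[48;2;15;15;25m🬲[38;2;255;80;180m[48;2;23;23;35m🬀[38;2;35;35;50m[48;2;15;15;25m🬲[38;2;15;15;25m[48;2;35;35;50m🬎[38;2;255;80;180m[48;2;35;35;50m🬊[38;2;255;80;180m[48;2;35;35;50m🬝[38;2;255;80;180m[48;2;27;27;40m🬀[38;2;15;15;25m[48;2;35;35;50m🬎[0m
[38;2;15;15;25m[48;2;15;15;25m [38;2;15;15;25m[48;2;15;15;25m [38;2;35;35;50m[48;2;15;15;25m▌[38;2;15;15;25m[48;2;15;15;25m [38;2;35;35;50m[48;2;15;15;25m▌[38;2;15;15;25m[48;2;15;15;25m [38;2;35;35;50m[48;2;15;15;25m▌[38;2;15;15;25m[48;2;15;15;25m [38;2;35;35;50m[48;2;15;15;25m▌[38;2;15;15;25m[48;2;15;15;25m [0m
</frame>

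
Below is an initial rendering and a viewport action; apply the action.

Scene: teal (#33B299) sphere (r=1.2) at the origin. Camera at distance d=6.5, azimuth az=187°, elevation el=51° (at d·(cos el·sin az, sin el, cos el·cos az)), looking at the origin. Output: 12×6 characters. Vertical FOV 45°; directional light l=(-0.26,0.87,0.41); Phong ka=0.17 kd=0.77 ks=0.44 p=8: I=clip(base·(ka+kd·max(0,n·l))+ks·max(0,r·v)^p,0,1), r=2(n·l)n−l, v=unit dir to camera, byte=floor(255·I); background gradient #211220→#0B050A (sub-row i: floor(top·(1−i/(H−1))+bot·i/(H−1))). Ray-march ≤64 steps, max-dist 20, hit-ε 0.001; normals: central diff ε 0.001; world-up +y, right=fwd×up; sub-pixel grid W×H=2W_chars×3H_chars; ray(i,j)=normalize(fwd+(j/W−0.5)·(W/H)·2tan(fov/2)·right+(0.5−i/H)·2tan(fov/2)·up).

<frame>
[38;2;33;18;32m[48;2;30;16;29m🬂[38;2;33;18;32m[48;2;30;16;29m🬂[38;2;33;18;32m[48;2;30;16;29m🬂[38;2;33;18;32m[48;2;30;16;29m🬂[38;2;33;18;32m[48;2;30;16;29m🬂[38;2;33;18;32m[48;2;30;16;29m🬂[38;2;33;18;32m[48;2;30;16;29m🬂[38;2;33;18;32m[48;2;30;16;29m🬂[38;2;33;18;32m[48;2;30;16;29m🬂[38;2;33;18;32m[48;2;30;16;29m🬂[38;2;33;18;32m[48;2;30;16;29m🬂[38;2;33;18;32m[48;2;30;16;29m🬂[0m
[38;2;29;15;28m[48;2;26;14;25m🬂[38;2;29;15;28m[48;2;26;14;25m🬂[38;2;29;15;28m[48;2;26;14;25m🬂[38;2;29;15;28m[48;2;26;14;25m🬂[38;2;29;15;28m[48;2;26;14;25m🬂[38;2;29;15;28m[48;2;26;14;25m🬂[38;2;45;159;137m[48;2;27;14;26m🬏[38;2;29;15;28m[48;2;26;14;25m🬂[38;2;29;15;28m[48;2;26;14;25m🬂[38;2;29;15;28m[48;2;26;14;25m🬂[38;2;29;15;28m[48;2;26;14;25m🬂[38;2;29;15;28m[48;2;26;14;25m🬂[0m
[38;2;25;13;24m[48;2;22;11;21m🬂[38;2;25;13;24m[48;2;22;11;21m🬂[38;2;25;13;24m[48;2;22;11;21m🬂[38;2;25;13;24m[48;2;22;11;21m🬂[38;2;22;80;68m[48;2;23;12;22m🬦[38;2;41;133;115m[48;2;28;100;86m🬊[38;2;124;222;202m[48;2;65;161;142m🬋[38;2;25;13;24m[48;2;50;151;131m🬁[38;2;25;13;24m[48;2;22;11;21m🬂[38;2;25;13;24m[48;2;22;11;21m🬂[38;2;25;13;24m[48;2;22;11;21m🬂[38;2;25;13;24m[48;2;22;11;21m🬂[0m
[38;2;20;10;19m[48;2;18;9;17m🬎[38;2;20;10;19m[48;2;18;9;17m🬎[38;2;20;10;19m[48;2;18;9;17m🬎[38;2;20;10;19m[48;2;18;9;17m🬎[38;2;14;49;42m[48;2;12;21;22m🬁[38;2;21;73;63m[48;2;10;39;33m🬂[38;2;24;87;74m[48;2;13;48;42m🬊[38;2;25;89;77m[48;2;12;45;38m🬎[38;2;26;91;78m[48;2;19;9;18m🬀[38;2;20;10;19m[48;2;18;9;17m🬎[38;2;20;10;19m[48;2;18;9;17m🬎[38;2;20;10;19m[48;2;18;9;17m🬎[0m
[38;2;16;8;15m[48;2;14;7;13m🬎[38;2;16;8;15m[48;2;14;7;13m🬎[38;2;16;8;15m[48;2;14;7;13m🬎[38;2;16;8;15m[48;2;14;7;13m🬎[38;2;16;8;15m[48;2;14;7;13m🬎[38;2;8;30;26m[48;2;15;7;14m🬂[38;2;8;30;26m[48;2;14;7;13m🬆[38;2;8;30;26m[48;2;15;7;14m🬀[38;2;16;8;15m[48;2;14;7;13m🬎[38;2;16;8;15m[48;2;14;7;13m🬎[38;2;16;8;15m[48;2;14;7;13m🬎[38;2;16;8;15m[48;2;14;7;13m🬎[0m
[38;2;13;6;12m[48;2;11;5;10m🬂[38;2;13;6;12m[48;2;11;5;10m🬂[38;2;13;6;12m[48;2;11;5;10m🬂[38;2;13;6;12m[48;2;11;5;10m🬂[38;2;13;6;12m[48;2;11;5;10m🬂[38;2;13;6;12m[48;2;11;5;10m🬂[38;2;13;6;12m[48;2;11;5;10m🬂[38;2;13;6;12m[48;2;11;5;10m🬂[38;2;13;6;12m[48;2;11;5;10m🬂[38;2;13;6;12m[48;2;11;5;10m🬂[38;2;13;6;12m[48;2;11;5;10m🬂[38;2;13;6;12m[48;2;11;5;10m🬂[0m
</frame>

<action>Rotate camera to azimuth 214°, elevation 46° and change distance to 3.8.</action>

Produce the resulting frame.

<frame>
[38;2;33;18;32m[48;2;30;16;29m🬂[38;2;33;18;32m[48;2;30;16;29m🬂[38;2;33;18;32m[48;2;30;16;29m🬂[38;2;33;18;32m[48;2;30;16;29m🬂[38;2;33;18;32m[48;2;30;16;29m🬂[38;2;31;17;30m[48;2;41;143;123m🬝[38;2;32;17;31m[48;2;44;155;133m🬎[38;2;33;18;32m[48;2;30;16;29m🬂[38;2;33;18;32m[48;2;30;16;29m🬂[38;2;33;18;32m[48;2;30;16;29m🬂[38;2;33;18;32m[48;2;30;16;29m🬂[38;2;33;18;32m[48;2;30;16;29m🬂[0m
[38;2;29;15;28m[48;2;26;14;25m🬂[38;2;29;15;28m[48;2;26;14;25m🬂[38;2;29;15;28m[48;2;26;14;25m🬂[38;2;28;14;27m[48;2;22;78;68m🬆[38;2;33;119;102m[48;2;29;105;90m🬉[38;2;37;127;109m[48;2;45;141;123m▌[38;2;61;164;144m[48;2;105;208;187m🬕[38;2;63;176;154m[48;2;128;234;213m🬎[38;2;29;15;28m[48;2;51;166;143m🬁[38;2;44;155;133m[48;2;27;14;26m🬏[38;2;29;15;28m[48;2;26;14;25m🬂[38;2;29;15;28m[48;2;26;14;25m🬂[0m
[38;2;25;13;24m[48;2;22;11;21m🬂[38;2;25;13;24m[48;2;22;11;21m🬂[38;2;23;12;22m[48;2;8;30;26m🬝[38;2;22;77;66m[48;2;16;58;50m🬉[38;2;27;96;83m[48;2;23;82;70m🬊[38;2;37;118;102m[48;2;28;99;85m🬊[38;2;85;175;158m[48;2;42;122;106m🬊[38;2;121;219;199m[48;2;67;155;138m🬊[38;2;79;179;160m[48;2;47;144;126m🬄[38;2;39;138;118m[48;2;24;12;23m🬲[38;2;25;13;24m[48;2;22;11;21m🬂[38;2;25;13;24m[48;2;22;11;21m🬂[0m
[38;2;20;10;19m[48;2;18;9;17m🬎[38;2;20;10;19m[48;2;18;9;17m🬎[38;2;8;30;26m[48;2;19;9;18m🬉[38;2;13;48;41m[48;2;8;32;27m🬉[38;2;19;68;58m[48;2;14;49;42m🬊[38;2;24;84;73m[48;2;18;67;57m🬊[38;2;28;97;84m[48;2;22;80;69m🬊[38;2;33;110;95m[48;2;25;91;78m🬊[38;2;34;115;99m[48;2;27;97;84m🬊[38;2;30;109;93m[48;2;18;9;17m🬝[38;2;20;10;19m[48;2;18;9;17m🬎[38;2;20;10;19m[48;2;18;9;17m🬎[0m
[38;2;16;8;15m[48;2;14;7;13m🬎[38;2;16;8;15m[48;2;14;7;13m🬎[38;2;16;8;15m[48;2;14;7;13m🬎[38;2;8;30;26m[48;2;14;7;13m🬬[38;2;8;30;26m[48;2;11;39;33m🬺[38;2;14;52;44m[48;2;9;33;29m🬂[38;2;17;61;53m[48;2;11;39;34m🬊[38;2;20;71;61m[48;2;14;48;42m🬊[38;2;20;72;62m[48;2;11;41;35m🬎[38;2;18;64;55m[48;2;15;7;14m🬄[38;2;16;8;15m[48;2;14;7;13m🬎[38;2;16;8;15m[48;2;14;7;13m🬎[0m
[38;2;13;6;12m[48;2;11;5;10m🬂[38;2;13;6;12m[48;2;11;5;10m🬂[38;2;13;6;12m[48;2;11;5;10m🬂[38;2;13;6;12m[48;2;11;5;10m🬂[38;2;8;30;26m[48;2;11;5;10m🬂[38;2;8;30;26m[48;2;11;5;10m🬊[38;2;8;30;26m[48;2;11;5;10m🬎[38;2;8;30;26m[48;2;11;5;10m🬂[38;2;8;30;26m[48;2;11;5;10m🬀[38;2;13;6;12m[48;2;11;5;10m🬂[38;2;13;6;12m[48;2;11;5;10m🬂[38;2;13;6;12m[48;2;11;5;10m🬂[0m
</frame>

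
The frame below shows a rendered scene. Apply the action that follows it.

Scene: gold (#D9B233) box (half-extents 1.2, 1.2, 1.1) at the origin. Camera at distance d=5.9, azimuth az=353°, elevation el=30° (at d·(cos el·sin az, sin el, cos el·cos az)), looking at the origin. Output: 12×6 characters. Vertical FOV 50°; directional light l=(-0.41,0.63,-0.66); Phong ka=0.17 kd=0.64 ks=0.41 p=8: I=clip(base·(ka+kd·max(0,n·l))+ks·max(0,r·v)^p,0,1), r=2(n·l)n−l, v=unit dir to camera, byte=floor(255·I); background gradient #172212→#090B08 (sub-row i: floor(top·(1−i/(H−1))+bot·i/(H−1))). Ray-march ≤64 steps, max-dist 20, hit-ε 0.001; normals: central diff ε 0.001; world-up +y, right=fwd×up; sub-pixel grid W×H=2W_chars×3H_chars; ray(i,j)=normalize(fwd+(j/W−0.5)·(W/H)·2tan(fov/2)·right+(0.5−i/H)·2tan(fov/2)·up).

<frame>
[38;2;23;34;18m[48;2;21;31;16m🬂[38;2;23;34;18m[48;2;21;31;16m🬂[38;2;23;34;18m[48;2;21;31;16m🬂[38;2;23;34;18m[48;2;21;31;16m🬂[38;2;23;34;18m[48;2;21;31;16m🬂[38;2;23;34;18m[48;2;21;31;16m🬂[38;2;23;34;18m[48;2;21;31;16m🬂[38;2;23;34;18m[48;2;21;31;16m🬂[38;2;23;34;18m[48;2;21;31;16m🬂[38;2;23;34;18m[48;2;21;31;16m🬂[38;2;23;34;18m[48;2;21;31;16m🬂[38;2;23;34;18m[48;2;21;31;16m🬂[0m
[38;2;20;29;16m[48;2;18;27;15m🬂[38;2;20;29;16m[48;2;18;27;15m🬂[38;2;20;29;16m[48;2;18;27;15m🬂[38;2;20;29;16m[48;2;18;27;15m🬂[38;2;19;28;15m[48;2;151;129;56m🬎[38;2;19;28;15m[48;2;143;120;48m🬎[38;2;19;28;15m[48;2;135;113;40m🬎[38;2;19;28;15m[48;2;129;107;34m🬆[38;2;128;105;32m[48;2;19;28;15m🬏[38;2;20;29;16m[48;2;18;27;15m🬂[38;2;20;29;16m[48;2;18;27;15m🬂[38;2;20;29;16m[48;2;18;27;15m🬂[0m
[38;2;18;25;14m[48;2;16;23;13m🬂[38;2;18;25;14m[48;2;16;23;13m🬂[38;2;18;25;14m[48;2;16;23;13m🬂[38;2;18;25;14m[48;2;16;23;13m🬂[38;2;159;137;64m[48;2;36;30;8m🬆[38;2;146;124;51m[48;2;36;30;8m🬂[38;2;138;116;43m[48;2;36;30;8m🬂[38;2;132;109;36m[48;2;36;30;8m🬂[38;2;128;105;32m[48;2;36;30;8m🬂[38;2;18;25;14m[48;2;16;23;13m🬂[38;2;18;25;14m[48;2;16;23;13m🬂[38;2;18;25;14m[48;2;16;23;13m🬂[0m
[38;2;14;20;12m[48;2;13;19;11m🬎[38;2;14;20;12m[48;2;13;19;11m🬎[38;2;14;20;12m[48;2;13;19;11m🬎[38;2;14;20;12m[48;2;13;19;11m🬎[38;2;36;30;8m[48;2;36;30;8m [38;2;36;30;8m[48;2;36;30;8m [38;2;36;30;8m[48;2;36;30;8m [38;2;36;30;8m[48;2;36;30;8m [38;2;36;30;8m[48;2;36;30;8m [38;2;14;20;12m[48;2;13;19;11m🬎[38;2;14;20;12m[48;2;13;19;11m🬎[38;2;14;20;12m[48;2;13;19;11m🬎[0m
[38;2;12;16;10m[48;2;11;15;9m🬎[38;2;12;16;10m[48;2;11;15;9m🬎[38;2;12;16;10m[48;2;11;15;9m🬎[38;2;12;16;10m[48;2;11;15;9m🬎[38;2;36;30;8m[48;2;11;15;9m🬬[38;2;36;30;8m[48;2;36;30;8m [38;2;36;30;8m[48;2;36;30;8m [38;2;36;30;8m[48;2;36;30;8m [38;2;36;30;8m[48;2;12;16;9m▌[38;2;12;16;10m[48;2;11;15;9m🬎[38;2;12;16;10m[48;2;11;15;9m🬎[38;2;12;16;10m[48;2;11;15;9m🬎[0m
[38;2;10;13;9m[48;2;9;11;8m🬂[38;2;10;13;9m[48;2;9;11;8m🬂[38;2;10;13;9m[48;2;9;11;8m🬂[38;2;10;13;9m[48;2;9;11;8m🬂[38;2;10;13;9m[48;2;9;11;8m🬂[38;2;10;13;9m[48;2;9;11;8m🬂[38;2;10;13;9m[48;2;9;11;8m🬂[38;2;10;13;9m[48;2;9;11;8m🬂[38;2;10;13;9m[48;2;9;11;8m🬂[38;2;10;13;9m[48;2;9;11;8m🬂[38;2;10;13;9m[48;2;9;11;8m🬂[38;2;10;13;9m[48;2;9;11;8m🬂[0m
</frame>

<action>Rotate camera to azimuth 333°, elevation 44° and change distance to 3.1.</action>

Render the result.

<frame>
[38;2;22;32;17m[48;2;153;131;58m🬕[38;2;23;34;18m[48;2;147;125;52m🬀[38;2;137;115;42m[48;2;143;121;48m🬊[38;2;133;110;37m[48;2;137;115;42m🬊[38;2;129;106;34m[48;2;131;109;36m🬊[38;2;126;104;31m[48;2;128;106;33m🬨[38;2;125;102;30m[48;2;126;103;31m🬨[38;2;124;102;29m[48;2;125;102;30m🬬[38;2;124;102;29m[48;2;124;102;29m [38;2;124;102;29m[48;2;124;102;29m [38;2;23;34;18m[48;2;124;102;29m🬂[38;2;124;102;29m[48;2;22;33;17m🬱[0m
[38;2;165;143;70m[48;2;18;27;15m🬉[38;2;157;135;62m[48;2;167;144;71m🬊[38;2;149;126;53m[48;2;156;134;61m🬊[38;2;141;118;46m[48;2;147;125;52m🬊[38;2;135;112;39m[48;2;139;117;44m🬨[38;2;129;107;34m[48;2;132;110;37m🬨[38;2;126;104;31m[48;2;128;105;32m🬨[38;2;125;102;29m[48;2;126;103;31m🬬[38;2;124;102;29m[48;2;125;102;29m🬬[38;2;124;102;29m[48;2;124;102;29m [38;2;124;102;29m[48;2;124;102;29m [38;2;124;102;29m[48;2;124;102;29m [0m
[38;2;18;25;14m[48;2;16;23;13m🬂[38;2;175;152;80m[48;2;185;162;89m🬊[38;2;163;141;68m[48;2;172;150;77m🬊[38;2;152;130;57m[48;2;160;138;65m🬨[38;2;141;119;46m[48;2;147;125;52m🬨[38;2;133;110;38m[48;2;136;114;41m▐[38;2;128;106;33m[48;2;130;108;35m🬨[38;2;126;103;30m[48;2;36;30;8m🬝[38;2;124;102;29m[48;2;36;30;8m🬎[38;2;124;102;29m[48;2;36;30;8m🬂[38;2;124;102;29m[48;2;36;30;8m🬀[38;2;36;30;8m[48;2;36;30;8m [0m
[38;2;14;20;12m[48;2;13;19;11m🬎[38;2;191;169;96m[48;2;13;19;11m🬨[38;2;176;153;81m[48;2;183;161;88m▐[38;2;164;142;69m[48;2;36;30;8m🬝[38;2;150;127;54m[48;2;36;30;8m🬆[38;2;138;115;42m[48;2;36;30;8m🬂[38;2;36;30;8m[48;2;36;30;8m [38;2;36;30;8m[48;2;36;30;8m [38;2;36;30;8m[48;2;36;30;8m [38;2;36;30;8m[48;2;36;30;8m [38;2;36;30;8m[48;2;36;30;8m [38;2;36;30;8m[48;2;13;19;11m🬝[0m
[38;2;12;16;10m[48;2;11;15;9m🬎[38;2;196;174;101m[48;2;11;15;9m🬁[38;2;36;30;8m[48;2;36;30;8m [38;2;36;30;8m[48;2;36;30;8m [38;2;36;30;8m[48;2;36;30;8m [38;2;36;30;8m[48;2;36;30;8m [38;2;36;30;8m[48;2;36;30;8m [38;2;36;30;8m[48;2;36;30;8m [38;2;36;30;8m[48;2;36;30;8m [38;2;36;30;8m[48;2;36;30;8m [38;2;36;30;8m[48;2;36;30;8m [38;2;36;30;8m[48;2;11;15;9m🬀[0m
[38;2;10;13;9m[48;2;9;11;8m🬂[38;2;10;13;9m[48;2;9;11;8m🬂[38;2;36;30;8m[48;2;9;11;8m🬉[38;2;36;30;8m[48;2;36;30;8m [38;2;36;30;8m[48;2;36;30;8m [38;2;36;30;8m[48;2;36;30;8m [38;2;36;30;8m[48;2;36;30;8m [38;2;36;30;8m[48;2;36;30;8m [38;2;36;30;8m[48;2;36;30;8m [38;2;36;30;8m[48;2;9;11;8m🬆[38;2;36;30;8m[48;2;9;11;8m🬀[38;2;10;13;9m[48;2;9;11;8m🬂[0m
</frame>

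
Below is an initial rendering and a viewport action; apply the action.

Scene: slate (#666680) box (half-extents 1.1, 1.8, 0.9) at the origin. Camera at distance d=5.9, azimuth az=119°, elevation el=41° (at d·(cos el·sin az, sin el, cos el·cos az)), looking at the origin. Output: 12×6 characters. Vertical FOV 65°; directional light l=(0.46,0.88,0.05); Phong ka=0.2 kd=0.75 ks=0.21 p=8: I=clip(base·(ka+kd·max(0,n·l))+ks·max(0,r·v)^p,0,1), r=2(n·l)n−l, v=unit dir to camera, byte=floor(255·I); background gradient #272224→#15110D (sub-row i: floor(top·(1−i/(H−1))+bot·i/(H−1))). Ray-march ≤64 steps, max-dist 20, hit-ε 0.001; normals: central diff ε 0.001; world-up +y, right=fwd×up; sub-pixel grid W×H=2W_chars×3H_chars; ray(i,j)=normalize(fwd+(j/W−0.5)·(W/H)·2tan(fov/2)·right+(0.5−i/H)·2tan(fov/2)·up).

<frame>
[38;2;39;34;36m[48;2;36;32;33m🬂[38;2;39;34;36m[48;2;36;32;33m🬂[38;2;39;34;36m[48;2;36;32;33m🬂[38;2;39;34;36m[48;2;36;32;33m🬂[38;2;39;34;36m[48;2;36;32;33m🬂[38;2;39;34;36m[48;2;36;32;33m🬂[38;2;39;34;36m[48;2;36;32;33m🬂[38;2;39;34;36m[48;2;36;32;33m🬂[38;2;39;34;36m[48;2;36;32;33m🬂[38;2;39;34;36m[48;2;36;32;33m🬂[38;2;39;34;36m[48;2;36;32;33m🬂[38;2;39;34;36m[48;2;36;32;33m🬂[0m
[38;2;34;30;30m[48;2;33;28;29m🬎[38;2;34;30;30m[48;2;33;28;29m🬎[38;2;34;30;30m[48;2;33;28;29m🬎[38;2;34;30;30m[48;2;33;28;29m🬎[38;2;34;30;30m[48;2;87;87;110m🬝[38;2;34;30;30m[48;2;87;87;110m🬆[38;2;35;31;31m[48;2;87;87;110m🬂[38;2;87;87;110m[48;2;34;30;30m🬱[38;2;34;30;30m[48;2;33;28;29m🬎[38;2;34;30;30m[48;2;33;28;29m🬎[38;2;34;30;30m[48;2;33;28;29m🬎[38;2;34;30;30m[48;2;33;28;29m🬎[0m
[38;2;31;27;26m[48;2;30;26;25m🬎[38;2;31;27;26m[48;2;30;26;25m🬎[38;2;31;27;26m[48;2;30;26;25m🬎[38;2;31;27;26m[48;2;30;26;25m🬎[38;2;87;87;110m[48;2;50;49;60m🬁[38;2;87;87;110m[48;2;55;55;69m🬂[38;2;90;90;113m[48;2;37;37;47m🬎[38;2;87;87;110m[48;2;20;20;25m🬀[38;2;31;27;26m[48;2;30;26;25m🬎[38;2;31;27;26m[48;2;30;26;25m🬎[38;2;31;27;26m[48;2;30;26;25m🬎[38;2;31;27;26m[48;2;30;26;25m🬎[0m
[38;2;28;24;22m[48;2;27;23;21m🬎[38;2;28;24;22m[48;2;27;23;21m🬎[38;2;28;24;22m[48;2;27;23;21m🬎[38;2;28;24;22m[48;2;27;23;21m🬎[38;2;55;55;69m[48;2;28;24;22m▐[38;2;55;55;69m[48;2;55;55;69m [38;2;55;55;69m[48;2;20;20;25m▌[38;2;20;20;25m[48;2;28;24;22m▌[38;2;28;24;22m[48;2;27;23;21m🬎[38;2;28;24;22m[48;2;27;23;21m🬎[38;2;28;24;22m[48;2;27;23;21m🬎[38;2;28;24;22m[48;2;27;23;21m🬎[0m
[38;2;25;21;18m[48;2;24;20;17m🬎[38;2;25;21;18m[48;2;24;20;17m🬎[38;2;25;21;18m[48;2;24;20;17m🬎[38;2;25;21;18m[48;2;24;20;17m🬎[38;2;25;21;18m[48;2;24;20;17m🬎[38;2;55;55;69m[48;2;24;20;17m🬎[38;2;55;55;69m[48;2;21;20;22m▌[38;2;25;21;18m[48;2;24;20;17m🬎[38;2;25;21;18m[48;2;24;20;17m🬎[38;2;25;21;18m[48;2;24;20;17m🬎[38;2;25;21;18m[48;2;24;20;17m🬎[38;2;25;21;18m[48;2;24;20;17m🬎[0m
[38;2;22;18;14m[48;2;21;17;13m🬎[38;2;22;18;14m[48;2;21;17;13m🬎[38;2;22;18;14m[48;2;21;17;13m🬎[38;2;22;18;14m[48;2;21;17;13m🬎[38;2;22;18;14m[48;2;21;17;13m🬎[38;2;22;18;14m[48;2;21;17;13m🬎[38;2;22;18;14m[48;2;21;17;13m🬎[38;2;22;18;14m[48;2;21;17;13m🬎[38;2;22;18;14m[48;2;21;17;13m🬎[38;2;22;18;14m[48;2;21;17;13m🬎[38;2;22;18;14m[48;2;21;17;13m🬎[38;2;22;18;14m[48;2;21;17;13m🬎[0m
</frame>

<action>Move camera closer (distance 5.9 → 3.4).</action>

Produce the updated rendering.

<frame>
[38;2;39;34;36m[48;2;36;32;33m🬂[38;2;87;87;110m[48;2;41;37;41m🬇[38;2;47;44;52m[48;2;87;87;110m🬰[38;2;44;41;47m[48;2;87;87;110m🬒[38;2;87;87;110m[48;2;87;87;110m [38;2;87;87;110m[48;2;87;87;110m [38;2;87;87;110m[48;2;87;87;110m [38;2;87;87;110m[48;2;87;87;110m [38;2;87;87;110m[48;2;20;20;25m🬝[38;2;87;87;110m[48;2;26;25;28m🬀[38;2;39;34;36m[48;2;36;32;33m🬂[38;2;39;34;36m[48;2;36;32;33m🬂[0m
[38;2;34;30;30m[48;2;33;28;29m🬎[38;2;55;55;69m[48;2;33;29;29m🬉[38;2;55;55;69m[48;2;55;55;69m [38;2;55;55;69m[48;2;55;55;69m [38;2;55;55;69m[48;2;55;55;69m [38;2;55;55;69m[48;2;55;55;69m [38;2;87;87;110m[48;2;55;55;69m🬂[38;2;67;67;85m[48;2;20;20;25m🬝[38;2;20;20;25m[48;2;20;20;25m [38;2;20;20;25m[48;2;33;29;29m🬀[38;2;34;30;30m[48;2;33;28;29m🬎[38;2;34;30;30m[48;2;33;28;29m🬎[0m
[38;2;31;27;26m[48;2;30;26;25m🬎[38;2;31;27;26m[48;2;30;26;25m🬎[38;2;55;55;69m[48;2;30;26;25m🬨[38;2;55;55;69m[48;2;55;55;69m [38;2;55;55;69m[48;2;55;55;69m [38;2;55;55;69m[48;2;55;55;69m [38;2;55;55;69m[48;2;55;55;69m [38;2;55;55;69m[48;2;20;20;25m▌[38;2;20;20;25m[48;2;30;26;25m🬝[38;2;31;27;26m[48;2;30;26;25m🬎[38;2;31;27;26m[48;2;30;26;25m🬎[38;2;31;27;26m[48;2;30;26;25m🬎[0m
[38;2;28;24;22m[48;2;27;23;21m🬎[38;2;28;24;22m[48;2;27;23;21m🬎[38;2;28;24;22m[48;2;27;23;21m🬎[38;2;55;55;69m[48;2;55;55;69m [38;2;55;55;69m[48;2;55;55;69m [38;2;55;55;69m[48;2;55;55;69m [38;2;55;55;69m[48;2;55;55;69m [38;2;55;55;69m[48;2;20;20;25m▌[38;2;20;20;25m[48;2;27;23;21m🬄[38;2;28;24;22m[48;2;27;23;21m🬎[38;2;28;24;22m[48;2;27;23;21m🬎[38;2;28;24;22m[48;2;27;23;21m🬎[0m
[38;2;25;21;18m[48;2;24;20;17m🬎[38;2;25;21;18m[48;2;24;20;17m🬎[38;2;25;21;18m[48;2;24;20;17m🬎[38;2;55;55;69m[48;2;24;20;17m🬉[38;2;55;55;69m[48;2;55;55;69m [38;2;55;55;69m[48;2;55;55;69m [38;2;55;55;69m[48;2;55;55;69m [38;2;20;20;25m[48;2;24;20;17m🬝[38;2;25;21;18m[48;2;24;20;17m🬎[38;2;25;21;18m[48;2;24;20;17m🬎[38;2;25;21;18m[48;2;24;20;17m🬎[38;2;25;21;18m[48;2;24;20;17m🬎[0m
[38;2;22;18;14m[48;2;21;17;13m🬎[38;2;22;18;14m[48;2;21;17;13m🬎[38;2;22;18;14m[48;2;21;17;13m🬎[38;2;22;18;14m[48;2;21;17;13m🬎[38;2;55;55;69m[48;2;21;17;13m🬂[38;2;55;55;69m[48;2;21;17;13m🬎[38;2;55;55;69m[48;2;55;55;69m [38;2;20;20;25m[48;2;21;17;13m🬀[38;2;22;18;14m[48;2;21;17;13m🬎[38;2;22;18;14m[48;2;21;17;13m🬎[38;2;22;18;14m[48;2;21;17;13m🬎[38;2;22;18;14m[48;2;21;17;13m🬎[0m
</frame>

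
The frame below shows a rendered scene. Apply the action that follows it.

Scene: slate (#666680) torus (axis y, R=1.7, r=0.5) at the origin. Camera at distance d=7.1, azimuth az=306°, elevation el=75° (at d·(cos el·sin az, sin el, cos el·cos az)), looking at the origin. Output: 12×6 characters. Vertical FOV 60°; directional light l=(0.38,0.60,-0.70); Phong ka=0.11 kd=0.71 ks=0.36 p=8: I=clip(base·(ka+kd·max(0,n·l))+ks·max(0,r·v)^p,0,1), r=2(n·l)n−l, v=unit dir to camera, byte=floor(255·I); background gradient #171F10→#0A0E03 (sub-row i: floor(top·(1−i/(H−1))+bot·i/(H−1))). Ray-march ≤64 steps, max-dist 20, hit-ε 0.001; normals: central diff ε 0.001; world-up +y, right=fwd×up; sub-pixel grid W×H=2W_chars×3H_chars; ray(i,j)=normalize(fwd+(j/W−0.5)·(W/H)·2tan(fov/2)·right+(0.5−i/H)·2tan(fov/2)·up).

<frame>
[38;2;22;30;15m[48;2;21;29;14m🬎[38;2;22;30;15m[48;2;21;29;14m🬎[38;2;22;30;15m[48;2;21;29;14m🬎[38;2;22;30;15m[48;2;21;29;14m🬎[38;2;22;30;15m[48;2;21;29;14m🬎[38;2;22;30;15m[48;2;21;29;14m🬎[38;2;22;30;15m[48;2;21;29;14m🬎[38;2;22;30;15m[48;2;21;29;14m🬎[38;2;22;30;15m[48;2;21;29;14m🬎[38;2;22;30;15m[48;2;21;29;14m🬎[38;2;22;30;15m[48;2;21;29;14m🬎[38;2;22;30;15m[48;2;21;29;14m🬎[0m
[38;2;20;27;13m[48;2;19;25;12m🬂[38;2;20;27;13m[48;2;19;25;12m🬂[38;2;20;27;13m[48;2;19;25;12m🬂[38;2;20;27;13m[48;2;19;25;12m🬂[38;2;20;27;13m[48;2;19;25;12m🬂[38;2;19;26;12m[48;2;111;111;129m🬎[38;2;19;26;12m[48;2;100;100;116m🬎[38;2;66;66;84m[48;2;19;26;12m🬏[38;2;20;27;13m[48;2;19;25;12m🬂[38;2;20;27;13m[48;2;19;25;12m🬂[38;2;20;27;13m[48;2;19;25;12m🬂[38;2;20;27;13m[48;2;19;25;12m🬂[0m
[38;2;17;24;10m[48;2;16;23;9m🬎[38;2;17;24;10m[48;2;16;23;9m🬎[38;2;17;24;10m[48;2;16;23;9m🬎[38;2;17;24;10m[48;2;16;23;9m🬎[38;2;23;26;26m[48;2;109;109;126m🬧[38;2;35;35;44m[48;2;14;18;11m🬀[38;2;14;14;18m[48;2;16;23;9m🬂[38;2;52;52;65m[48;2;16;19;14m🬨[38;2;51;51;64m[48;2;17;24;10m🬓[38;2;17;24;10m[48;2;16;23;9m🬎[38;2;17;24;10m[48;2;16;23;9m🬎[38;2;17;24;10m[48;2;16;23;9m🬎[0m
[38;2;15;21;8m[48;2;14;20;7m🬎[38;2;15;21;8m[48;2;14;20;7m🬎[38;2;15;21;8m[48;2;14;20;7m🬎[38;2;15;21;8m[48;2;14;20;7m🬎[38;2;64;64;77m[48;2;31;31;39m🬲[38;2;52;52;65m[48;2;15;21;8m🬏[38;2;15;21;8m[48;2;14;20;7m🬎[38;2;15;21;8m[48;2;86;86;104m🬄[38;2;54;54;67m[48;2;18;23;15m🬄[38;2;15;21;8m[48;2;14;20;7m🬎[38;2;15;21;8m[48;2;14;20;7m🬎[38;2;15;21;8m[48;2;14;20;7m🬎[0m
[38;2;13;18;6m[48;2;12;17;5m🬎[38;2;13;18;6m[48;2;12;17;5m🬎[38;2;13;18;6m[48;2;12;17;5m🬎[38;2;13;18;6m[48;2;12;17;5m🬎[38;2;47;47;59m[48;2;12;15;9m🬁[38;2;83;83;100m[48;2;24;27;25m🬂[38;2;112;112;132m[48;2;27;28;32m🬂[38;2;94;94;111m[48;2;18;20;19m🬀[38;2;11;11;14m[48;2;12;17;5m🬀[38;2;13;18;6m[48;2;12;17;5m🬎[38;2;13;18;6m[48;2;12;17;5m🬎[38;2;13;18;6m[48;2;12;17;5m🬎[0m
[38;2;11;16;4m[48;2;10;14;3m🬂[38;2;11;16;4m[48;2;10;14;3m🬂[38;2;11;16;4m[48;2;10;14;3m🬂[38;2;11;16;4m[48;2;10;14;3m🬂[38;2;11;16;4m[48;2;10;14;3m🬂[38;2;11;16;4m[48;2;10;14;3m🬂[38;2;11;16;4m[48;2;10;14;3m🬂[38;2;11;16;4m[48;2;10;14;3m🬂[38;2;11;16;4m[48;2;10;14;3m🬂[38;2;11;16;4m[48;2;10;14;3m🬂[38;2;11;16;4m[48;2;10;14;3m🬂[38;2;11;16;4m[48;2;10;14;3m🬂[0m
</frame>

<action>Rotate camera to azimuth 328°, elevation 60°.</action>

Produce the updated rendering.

<frame>
[38;2;22;30;15m[48;2;21;29;14m🬎[38;2;22;30;15m[48;2;21;29;14m🬎[38;2;22;30;15m[48;2;21;29;14m🬎[38;2;22;30;15m[48;2;21;29;14m🬎[38;2;22;30;15m[48;2;21;29;14m🬎[38;2;22;30;15m[48;2;21;29;14m🬎[38;2;22;30;15m[48;2;21;29;14m🬎[38;2;22;30;15m[48;2;21;29;14m🬎[38;2;22;30;15m[48;2;21;29;14m🬎[38;2;22;30;15m[48;2;21;29;14m🬎[38;2;22;30;15m[48;2;21;29;14m🬎[38;2;22;30;15m[48;2;21;29;14m🬎[0m
[38;2;20;27;13m[48;2;19;25;12m🬂[38;2;20;27;13m[48;2;19;25;12m🬂[38;2;20;27;13m[48;2;19;25;12m🬂[38;2;20;27;13m[48;2;19;25;12m🬂[38;2;20;27;13m[48;2;19;25;12m🬂[38;2;20;27;13m[48;2;19;25;12m🬂[38;2;20;27;13m[48;2;19;25;12m🬂[38;2;20;27;13m[48;2;19;25;12m🬂[38;2;20;27;13m[48;2;19;25;12m🬂[38;2;20;27;13m[48;2;19;25;12m🬂[38;2;20;27;13m[48;2;19;25;12m🬂[38;2;20;27;13m[48;2;19;25;12m🬂[0m
[38;2;17;24;10m[48;2;16;23;9m🬎[38;2;17;24;10m[48;2;16;23;9m🬎[38;2;17;24;10m[48;2;16;23;9m🬎[38;2;17;24;10m[48;2;16;23;9m🬎[38;2;22;27;21m[48;2;72;72;86m🬡[38;2;93;93;106m[48;2;15;18;15m🬀[38;2;25;25;31m[48;2;13;16;12m🬁[38;2;80;80;93m[48;2;20;24;20m🬈[38;2;69;69;83m[48;2;17;24;10m🬓[38;2;17;24;10m[48;2;16;23;9m🬎[38;2;17;24;10m[48;2;16;23;9m🬎[38;2;17;24;10m[48;2;16;23;9m🬎[0m
[38;2;15;21;8m[48;2;14;20;7m🬎[38;2;15;21;8m[48;2;14;20;7m🬎[38;2;15;21;8m[48;2;14;20;7m🬎[38;2;15;21;8m[48;2;14;20;7m🬎[38;2;44;44;55m[48;2;89;89;104m🬔[38;2;81;81;100m[48;2;15;21;8m🬏[38;2;15;21;8m[48;2;14;20;7m🬎[38;2;26;30;25m[48;2;90;90;106m🬆[38;2;71;71;84m[48;2;18;23;15m🬄[38;2;15;21;8m[48;2;14;20;7m🬎[38;2;15;21;8m[48;2;14;20;7m🬎[38;2;15;21;8m[48;2;14;20;7m🬎[0m
[38;2;13;18;6m[48;2;12;17;5m🬎[38;2;13;18;6m[48;2;12;17;5m🬎[38;2;13;18;6m[48;2;12;17;5m🬎[38;2;13;18;6m[48;2;12;17;5m🬎[38;2;27;27;34m[48;2;11;14;8m🬁[38;2;116;116;132m[48;2;20;22;21m🬁[38;2;132;132;148m[48;2;14;16;13m🬂[38;2;51;51;63m[48;2;14;16;14m🬀[38;2;11;11;14m[48;2;12;17;5m🬀[38;2;13;18;6m[48;2;12;17;5m🬎[38;2;13;18;6m[48;2;12;17;5m🬎[38;2;13;18;6m[48;2;12;17;5m🬎[0m
[38;2;11;16;4m[48;2;10;14;3m🬂[38;2;11;16;4m[48;2;10;14;3m🬂[38;2;11;16;4m[48;2;10;14;3m🬂[38;2;11;16;4m[48;2;10;14;3m🬂[38;2;11;16;4m[48;2;10;14;3m🬂[38;2;11;16;4m[48;2;10;14;3m🬂[38;2;11;16;4m[48;2;10;14;3m🬂[38;2;11;16;4m[48;2;10;14;3m🬂[38;2;11;16;4m[48;2;10;14;3m🬂[38;2;11;16;4m[48;2;10;14;3m🬂[38;2;11;16;4m[48;2;10;14;3m🬂[38;2;11;16;4m[48;2;10;14;3m🬂[0m
</frame>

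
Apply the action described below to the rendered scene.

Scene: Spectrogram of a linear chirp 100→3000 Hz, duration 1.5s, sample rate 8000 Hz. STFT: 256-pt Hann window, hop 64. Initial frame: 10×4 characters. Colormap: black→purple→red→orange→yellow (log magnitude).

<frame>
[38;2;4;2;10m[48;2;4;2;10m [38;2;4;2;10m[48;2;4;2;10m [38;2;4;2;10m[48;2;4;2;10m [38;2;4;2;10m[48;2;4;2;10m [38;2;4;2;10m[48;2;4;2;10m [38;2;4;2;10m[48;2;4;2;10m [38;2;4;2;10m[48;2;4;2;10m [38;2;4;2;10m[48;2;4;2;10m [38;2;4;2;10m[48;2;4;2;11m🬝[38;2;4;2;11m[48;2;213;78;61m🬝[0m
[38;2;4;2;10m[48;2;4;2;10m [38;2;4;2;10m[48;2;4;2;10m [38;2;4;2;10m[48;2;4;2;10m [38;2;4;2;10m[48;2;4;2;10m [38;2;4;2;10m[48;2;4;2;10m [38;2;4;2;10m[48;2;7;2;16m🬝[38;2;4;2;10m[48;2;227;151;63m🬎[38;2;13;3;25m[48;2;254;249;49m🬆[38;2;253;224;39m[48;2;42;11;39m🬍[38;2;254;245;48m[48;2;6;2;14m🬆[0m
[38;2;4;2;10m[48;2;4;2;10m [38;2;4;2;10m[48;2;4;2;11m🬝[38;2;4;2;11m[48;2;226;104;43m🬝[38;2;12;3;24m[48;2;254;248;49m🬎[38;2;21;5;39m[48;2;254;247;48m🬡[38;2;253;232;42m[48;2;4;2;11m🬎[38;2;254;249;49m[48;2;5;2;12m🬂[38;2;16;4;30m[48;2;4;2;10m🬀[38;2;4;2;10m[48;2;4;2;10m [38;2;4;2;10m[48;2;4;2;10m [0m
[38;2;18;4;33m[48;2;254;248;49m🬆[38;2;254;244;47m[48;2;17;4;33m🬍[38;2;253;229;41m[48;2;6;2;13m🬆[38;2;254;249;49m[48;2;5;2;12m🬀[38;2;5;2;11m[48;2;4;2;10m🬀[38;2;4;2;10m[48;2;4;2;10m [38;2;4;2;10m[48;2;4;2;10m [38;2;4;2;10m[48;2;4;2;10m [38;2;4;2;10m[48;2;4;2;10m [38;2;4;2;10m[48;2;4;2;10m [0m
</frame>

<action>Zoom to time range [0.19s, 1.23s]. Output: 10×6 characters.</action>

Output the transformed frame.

<frame>
[38;2;4;2;10m[48;2;4;2;10m [38;2;4;2;10m[48;2;4;2;10m [38;2;4;2;10m[48;2;4;2;10m [38;2;4;2;10m[48;2;4;2;10m [38;2;4;2;10m[48;2;4;2;10m [38;2;4;2;10m[48;2;4;2;10m [38;2;4;2;10m[48;2;4;2;10m [38;2;4;2;10m[48;2;4;2;10m [38;2;4;2;10m[48;2;4;2;10m [38;2;4;2;10m[48;2;4;2;10m [0m
[38;2;4;2;10m[48;2;4;2;10m [38;2;4;2;10m[48;2;4;2;10m [38;2;4;2;10m[48;2;4;2;10m [38;2;4;2;10m[48;2;4;2;10m [38;2;4;2;10m[48;2;4;2;10m [38;2;4;2;10m[48;2;4;2;10m [38;2;4;2;10m[48;2;4;2;10m [38;2;4;2;10m[48;2;4;2;10m [38;2;4;2;10m[48;2;4;2;10m [38;2;4;2;10m[48;2;5;2;12m🬝[0m
[38;2;4;2;10m[48;2;4;2;10m [38;2;4;2;10m[48;2;4;2;10m [38;2;4;2;10m[48;2;4;2;10m [38;2;4;2;10m[48;2;4;2;10m [38;2;4;2;10m[48;2;4;2;10m [38;2;4;2;10m[48;2;4;2;11m🬝[38;2;4;2;10m[48;2;10;3;21m🬝[38;2;39;10;25m[48;2;254;249;49m🬝[38;2;12;3;25m[48;2;253;241;46m🬆[38;2;17;4;32m[48;2;252;217;36m🬟[0m
[38;2;4;2;10m[48;2;4;2;10m [38;2;4;2;10m[48;2;4;2;10m [38;2;4;2;10m[48;2;4;2;11m🬝[38;2;4;2;11m[48;2;48;11;84m🬝[38;2;12;3;23m[48;2;254;248;49m🬎[38;2;11;3;22m[48;2;253;229;41m🬂[38;2;249;218;44m[48;2;11;3;22m🬎[38;2;254;249;49m[48;2;11;3;23m🬂[38;2;114;28;85m[48;2;4;2;11m🬀[38;2;5;2;11m[48;2;4;2;10m🬀[0m
[38;2;9;3;19m[48;2;253;228;41m🬝[38;2;7;2;17m[48;2;252;221;38m🬆[38;2;63;16;54m[48;2;254;246;48m🬡[38;2;254;246;48m[48;2;23;5;38m🬆[38;2;236;169;50m[48;2;5;2;12m🬂[38;2;10;3;20m[48;2;4;2;10m🬀[38;2;4;2;11m[48;2;4;2;10m🬀[38;2;4;2;10m[48;2;4;2;10m [38;2;4;2;10m[48;2;4;2;10m [38;2;4;2;10m[48;2;4;2;10m [0m
[38;2;254;249;49m[48;2;53;14;30m🬂[38;2;252;205;31m[48;2;7;2;15m🬀[38;2;6;2;13m[48;2;4;2;10m🬀[38;2;4;2;10m[48;2;4;2;10m [38;2;4;2;10m[48;2;4;2;10m [38;2;4;2;10m[48;2;4;2;10m [38;2;4;2;10m[48;2;4;2;10m [38;2;4;2;10m[48;2;4;2;10m [38;2;4;2;10m[48;2;4;2;10m [38;2;4;2;10m[48;2;4;2;10m [0m
</frame>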